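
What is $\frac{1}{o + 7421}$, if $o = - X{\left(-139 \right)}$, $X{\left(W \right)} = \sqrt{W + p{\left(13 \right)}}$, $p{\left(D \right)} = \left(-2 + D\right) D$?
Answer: $\frac{1}{7419} \approx 0.00013479$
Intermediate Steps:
$p{\left(D \right)} = D \left(-2 + D\right)$
$X{\left(W \right)} = \sqrt{143 + W}$ ($X{\left(W \right)} = \sqrt{W + 13 \left(-2 + 13\right)} = \sqrt{W + 13 \cdot 11} = \sqrt{W + 143} = \sqrt{143 + W}$)
$o = -2$ ($o = - \sqrt{143 - 139} = - \sqrt{4} = \left(-1\right) 2 = -2$)
$\frac{1}{o + 7421} = \frac{1}{-2 + 7421} = \frac{1}{7419}$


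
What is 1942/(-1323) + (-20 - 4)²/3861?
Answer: -249482/189189 ≈ -1.3187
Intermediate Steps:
1942/(-1323) + (-20 - 4)²/3861 = 1942*(-1/1323) + (-24)²*(1/3861) = -1942/1323 + 576*(1/3861) = -1942/1323 + 64/429 = -249482/189189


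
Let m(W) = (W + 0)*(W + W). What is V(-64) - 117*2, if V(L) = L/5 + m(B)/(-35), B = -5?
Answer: -8688/35 ≈ -248.23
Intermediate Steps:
m(W) = 2*W**2 (m(W) = W*(2*W) = 2*W**2)
V(L) = -10/7 + L/5 (V(L) = L/5 + (2*(-5)**2)/(-35) = L*(1/5) + (2*25)*(-1/35) = L/5 + 50*(-1/35) = L/5 - 10/7 = -10/7 + L/5)
V(-64) - 117*2 = (-10/7 + (1/5)*(-64)) - 117*2 = (-10/7 - 64/5) - 234 = -498/35 - 234 = -8688/35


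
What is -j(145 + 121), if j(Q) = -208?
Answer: 208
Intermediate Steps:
-j(145 + 121) = -1*(-208) = 208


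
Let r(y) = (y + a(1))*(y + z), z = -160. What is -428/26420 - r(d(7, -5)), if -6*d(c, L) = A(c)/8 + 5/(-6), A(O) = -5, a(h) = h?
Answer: 27196477723/136961280 ≈ 198.57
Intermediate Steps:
d(c, L) = 35/144 (d(c, L) = -(-5/8 + 5/(-6))/6 = -(-5*⅛ + 5*(-⅙))/6 = -(-5/8 - ⅚)/6 = -⅙*(-35/24) = 35/144)
r(y) = (1 + y)*(-160 + y) (r(y) = (y + 1)*(y - 160) = (1 + y)*(-160 + y))
-428/26420 - r(d(7, -5)) = -428/26420 - (-160 + (35/144)² - 159*35/144) = -428*1/26420 - (-160 + 1225/20736 - 1855/48) = -107/6605 - 1*(-4117895/20736) = -107/6605 + 4117895/20736 = 27196477723/136961280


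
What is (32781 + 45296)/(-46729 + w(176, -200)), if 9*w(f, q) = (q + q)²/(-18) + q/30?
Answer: -6324237/3865109 ≈ -1.6362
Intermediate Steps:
w(f, q) = -2*q²/81 + q/270 (w(f, q) = ((q + q)²/(-18) + q/30)/9 = ((2*q)²*(-1/18) + q*(1/30))/9 = ((4*q²)*(-1/18) + q/30)/9 = (-2*q²/9 + q/30)/9 = -2*q²/81 + q/270)
(32781 + 45296)/(-46729 + w(176, -200)) = (32781 + 45296)/(-46729 + (1/810)*(-200)*(3 - 20*(-200))) = 78077/(-46729 + (1/810)*(-200)*(3 + 4000)) = 78077/(-46729 + (1/810)*(-200)*4003) = 78077/(-46729 - 80060/81) = 78077/(-3865109/81) = 78077*(-81/3865109) = -6324237/3865109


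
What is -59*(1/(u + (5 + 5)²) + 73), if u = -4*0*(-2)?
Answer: -430759/100 ≈ -4307.6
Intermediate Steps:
u = 0 (u = 0*(-2) = 0)
-59*(1/(u + (5 + 5)²) + 73) = -59*(1/(0 + (5 + 5)²) + 73) = -59*(1/(0 + 10²) + 73) = -59*(1/(0 + 100) + 73) = -59*(1/100 + 73) = -59*7301/100 = -430759/100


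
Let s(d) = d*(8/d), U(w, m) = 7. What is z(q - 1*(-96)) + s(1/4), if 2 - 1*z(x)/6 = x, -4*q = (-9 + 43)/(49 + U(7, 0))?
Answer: -31085/56 ≈ -555.09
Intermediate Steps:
s(d) = 8
q = -17/112 (q = -(-9 + 43)/(4*(49 + 7)) = -17/(2*56) = -¼*17/28 = -17/112 ≈ -0.15179)
z(x) = 12 - 6*x
z(q - 1*(-96)) + s(1/4) = (12 - 6*(-17/112 - 1*(-96))) + 8 = (12 - 6*(-17/112 + 96)) + 8 = (12 - 6*10735/112) + 8 = (12 - 32205/56) + 8 = -31533/56 + 8 = -31085/56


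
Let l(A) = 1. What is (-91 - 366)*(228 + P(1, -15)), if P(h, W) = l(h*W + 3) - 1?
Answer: -104196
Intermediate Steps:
P(h, W) = 0 (P(h, W) = 1 - 1 = 0)
(-91 - 366)*(228 + P(1, -15)) = (-91 - 366)*(228 + 0) = -457*228 = -104196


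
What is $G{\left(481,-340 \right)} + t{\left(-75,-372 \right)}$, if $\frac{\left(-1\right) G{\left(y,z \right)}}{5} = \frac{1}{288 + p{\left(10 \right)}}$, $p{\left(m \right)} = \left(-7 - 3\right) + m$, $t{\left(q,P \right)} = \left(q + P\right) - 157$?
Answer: $- \frac{173957}{288} \approx -604.02$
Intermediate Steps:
$t{\left(q,P \right)} = -157 + P + q$ ($t{\left(q,P \right)} = \left(P + q\right) - 157 = -157 + P + q$)
$p{\left(m \right)} = -10 + m$
$G{\left(y,z \right)} = - \frac{5}{288}$ ($G{\left(y,z \right)} = - \frac{5}{288 + \left(-10 + 10\right)} = - \frac{5}{288 + 0} = - \frac{5}{288}$)
$G{\left(481,-340 \right)} + t{\left(-75,-372 \right)} = - \frac{5}{288} - 604 = - \frac{173957}{288}$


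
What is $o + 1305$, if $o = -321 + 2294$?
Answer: $3278$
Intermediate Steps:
$o = 1973$
$o + 1305 = 1973 + 1305 = 3278$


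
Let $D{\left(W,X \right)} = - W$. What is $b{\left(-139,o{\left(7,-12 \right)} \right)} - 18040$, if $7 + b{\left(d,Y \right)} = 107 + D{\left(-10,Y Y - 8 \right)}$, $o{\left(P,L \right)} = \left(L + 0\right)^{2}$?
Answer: $-17930$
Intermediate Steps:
$o{\left(P,L \right)} = L^{2}$
$b{\left(d,Y \right)} = 110$ ($b{\left(d,Y \right)} = -7 + \left(107 - -10\right) = -7 + \left(107 + 10\right) = -7 + 117 = 110$)
$b{\left(-139,o{\left(7,-12 \right)} \right)} - 18040 = 110 - 18040 = -17930$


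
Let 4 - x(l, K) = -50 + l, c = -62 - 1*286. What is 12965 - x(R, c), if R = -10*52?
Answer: 12391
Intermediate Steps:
R = -520
c = -348 (c = -62 - 286 = -348)
x(l, K) = 54 - l (x(l, K) = 4 - (-50 + l) = 4 + (50 - l) = 54 - l)
12965 - x(R, c) = 12965 - (54 - 1*(-520)) = 12965 - (54 + 520) = 12965 - 1*574 = 12965 - 574 = 12391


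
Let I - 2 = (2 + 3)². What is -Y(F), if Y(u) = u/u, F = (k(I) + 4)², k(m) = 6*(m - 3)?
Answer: -1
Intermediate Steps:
I = 27 (I = 2 + (2 + 3)² = 2 + 5² = 2 + 25 = 27)
k(m) = -18 + 6*m (k(m) = 6*(-3 + m) = -18 + 6*m)
F = 21904 (F = ((-18 + 6*27) + 4)² = ((-18 + 162) + 4)² = (144 + 4)² = 148² = 21904)
Y(u) = 1
-Y(F) = -1*1 = -1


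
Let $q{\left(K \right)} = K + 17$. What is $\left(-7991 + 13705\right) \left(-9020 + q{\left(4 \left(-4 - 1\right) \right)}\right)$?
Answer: $-51557422$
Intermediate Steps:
$q{\left(K \right)} = 17 + K$
$\left(-7991 + 13705\right) \left(-9020 + q{\left(4 \left(-4 - 1\right) \right)}\right) = \left(-7991 + 13705\right) \left(-9020 + \left(17 + 4 \left(-4 - 1\right)\right)\right) = 5714 \left(-9020 + \left(17 + 4 \left(-5\right)\right)\right) = 5714 \left(-9020 + \left(17 - 20\right)\right) = 5714 \left(-9020 - 3\right) = 5714 \left(-9023\right) = -51557422$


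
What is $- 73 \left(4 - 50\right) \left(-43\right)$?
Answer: $-144394$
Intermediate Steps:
$- 73 \left(4 - 50\right) \left(-43\right) = \left(-73\right) \left(-46\right) \left(-43\right) = 3358 \left(-43\right) = -144394$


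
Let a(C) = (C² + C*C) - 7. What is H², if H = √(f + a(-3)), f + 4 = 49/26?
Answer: 231/26 ≈ 8.8846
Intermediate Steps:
a(C) = -7 + 2*C² (a(C) = (C² + C²) - 7 = 2*C² - 7 = -7 + 2*C²)
f = -55/26 (f = -4 + 49/26 = -55/26 ≈ -2.1154)
H = √6006/26 (H = √(-55/26 + (-7 + 2*(-3)²)) = √(-55/26 + (-7 + 2*9)) = √(-55/26 + (-7 + 18)) = √(-55/26 + 11) = √(231/26) = √6006/26 ≈ 2.9807)
H² = (√6006/26)² = 231/26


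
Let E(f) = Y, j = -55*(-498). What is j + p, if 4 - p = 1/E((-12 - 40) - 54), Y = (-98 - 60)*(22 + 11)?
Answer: 142832317/5214 ≈ 27394.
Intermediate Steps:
j = 27390
Y = -5214 (Y = -158*33 = -5214)
E(f) = -5214
p = 20857/5214 (p = 4 - 1/(-5214) = 4 - 1*(-1/5214) = 4 + 1/5214 = 20857/5214 ≈ 4.0002)
j + p = 27390 + 20857/5214 = 142832317/5214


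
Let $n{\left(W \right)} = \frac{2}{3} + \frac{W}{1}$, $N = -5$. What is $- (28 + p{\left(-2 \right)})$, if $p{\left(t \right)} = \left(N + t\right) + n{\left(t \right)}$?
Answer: $- \frac{59}{3} \approx -19.667$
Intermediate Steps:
$n{\left(W \right)} = \frac{2}{3} + W$ ($n{\left(W \right)} = 2 \cdot \frac{1}{3} + W 1 = \frac{2}{3} + W$)
$p{\left(t \right)} = - \frac{13}{3} + 2 t$ ($p{\left(t \right)} = \left(-5 + t\right) + \left(\frac{2}{3} + t\right) = - \frac{13}{3} + 2 t$)
$- (28 + p{\left(-2 \right)}) = - (28 + \left(- \frac{13}{3} + 2 \left(-2\right)\right)) = - (28 - \frac{25}{3}) = \left(-1\right) \frac{59}{3} = - \frac{59}{3}$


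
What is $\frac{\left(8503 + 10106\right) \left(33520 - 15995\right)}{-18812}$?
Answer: $- \frac{326122725}{18812} \approx -17336.0$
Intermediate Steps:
$\frac{\left(8503 + 10106\right) \left(33520 - 15995\right)}{-18812} = 18609 \cdot 17525 \left(- \frac{1}{18812}\right) = 326122725 \left(- \frac{1}{18812}\right) = - \frac{326122725}{18812}$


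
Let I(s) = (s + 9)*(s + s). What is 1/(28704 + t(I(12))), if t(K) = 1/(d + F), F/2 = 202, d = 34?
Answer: 438/12572353 ≈ 3.4838e-5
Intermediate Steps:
F = 404 (F = 2*202 = 404)
I(s) = 2*s*(9 + s) (I(s) = (9 + s)*(2*s) = 2*s*(9 + s))
t(K) = 1/438 (t(K) = 1/(34 + 404) = 1/438)
1/(28704 + t(I(12))) = 1/(28704 + 1/438) = 1/(12572353/438) = 438/12572353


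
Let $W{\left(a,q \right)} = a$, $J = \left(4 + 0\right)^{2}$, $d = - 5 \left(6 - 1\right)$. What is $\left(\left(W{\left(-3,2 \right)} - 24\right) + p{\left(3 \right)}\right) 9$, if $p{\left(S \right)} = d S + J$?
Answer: $-774$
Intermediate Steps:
$d = -25$ ($d = \left(-5\right) 5 = -25$)
$J = 16$ ($J = 4^{2} = 16$)
$p{\left(S \right)} = 16 - 25 S$ ($p{\left(S \right)} = - 25 S + 16 = 16 - 25 S$)
$\left(\left(W{\left(-3,2 \right)} - 24\right) + p{\left(3 \right)}\right) 9 = \left(\left(-3 - 24\right) + \left(16 - 75\right)\right) 9 = \left(-27 - 59\right) 9 = \left(-86\right) 9 = -774$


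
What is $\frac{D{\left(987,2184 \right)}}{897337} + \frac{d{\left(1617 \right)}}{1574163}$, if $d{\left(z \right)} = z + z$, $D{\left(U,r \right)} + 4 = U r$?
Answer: $\frac{1132058015770}{470851567977} \approx 2.4043$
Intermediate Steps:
$D{\left(U,r \right)} = -4 + U r$
$d{\left(z \right)} = 2 z$
$\frac{D{\left(987,2184 \right)}}{897337} + \frac{d{\left(1617 \right)}}{1574163} = \frac{-4 + 987 \cdot 2184}{897337} + \frac{2 \cdot 1617}{1574163} = \left(-4 + 2155608\right) \frac{1}{897337} + 3234 \cdot \frac{1}{1574163} = 2155604 \cdot \frac{1}{897337} + \frac{1078}{524721} = \frac{2155604}{897337} + \frac{1078}{524721} = \frac{1132058015770}{470851567977}$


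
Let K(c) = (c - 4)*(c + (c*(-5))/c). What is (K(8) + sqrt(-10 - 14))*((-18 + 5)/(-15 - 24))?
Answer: 4 + 2*I*sqrt(6)/3 ≈ 4.0 + 1.633*I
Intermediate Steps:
K(c) = (-5 + c)*(-4 + c) (K(c) = (-4 + c)*(c + (-5*c)/c) = (-4 + c)*(c - 5) = (-4 + c)*(-5 + c) = (-5 + c)*(-4 + c))
(K(8) + sqrt(-10 - 14))*((-18 + 5)/(-15 - 24)) = ((20 + 8**2 - 9*8) + sqrt(-10 - 14))*((-18 + 5)/(-15 - 24)) = ((20 + 64 - 72) + sqrt(-24))*(-13/(-39)) = (12 + 2*I*sqrt(6))*(-13*(-1/39)) = (12 + 2*I*sqrt(6))*(1/3) = 4 + 2*I*sqrt(6)/3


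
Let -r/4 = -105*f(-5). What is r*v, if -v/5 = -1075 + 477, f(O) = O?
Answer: -6279000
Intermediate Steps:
v = 2990 (v = -5*(-1075 + 477) = -5*(-598) = 2990)
r = -2100 (r = -(-420)*(-5) = -4*525 = -2100)
r*v = -2100*2990 = -6279000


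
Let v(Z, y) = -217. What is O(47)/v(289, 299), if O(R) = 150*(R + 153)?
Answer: -30000/217 ≈ -138.25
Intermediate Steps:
O(R) = 22950 + 150*R (O(R) = 150*(153 + R) = 22950 + 150*R)
O(47)/v(289, 299) = (22950 + 150*47)/(-217) = (22950 + 7050)*(-1/217) = 30000*(-1/217) = -30000/217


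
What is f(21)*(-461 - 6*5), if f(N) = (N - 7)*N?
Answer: -144354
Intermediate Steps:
f(N) = N*(-7 + N) (f(N) = (-7 + N)*N = N*(-7 + N))
f(21)*(-461 - 6*5) = (21*(-7 + 21))*(-461 - 6*5) = (21*14)*(-461 - 30) = 294*(-491) = -144354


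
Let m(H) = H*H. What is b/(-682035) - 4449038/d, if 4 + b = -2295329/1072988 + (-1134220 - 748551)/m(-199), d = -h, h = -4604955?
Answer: -8595025178392871396623/8896963548672473044260 ≈ -0.96606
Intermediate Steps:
m(H) = H²
d = 4604955 (d = -1*(-4604955) = 4604955)
b = -2281053604629/42491397788 (b = -4 + (-2295329/1072988 + (-1134220 - 748551)/((-199)²)) = -4 + (-2295329*1/1072988 - 1882771/39601) = -4 + (-2295329/1072988 - 1882771*1/39601) = -4 + (-2295329/1072988 - 1882771/39601) = -4 - 2111088013477/42491397788 = -2281053604629/42491397788 ≈ -53.683)
b/(-682035) - 4449038/d = -2281053604629/42491397788/(-682035) - 4449038/4604955 = -2281053604629/42491397788*(-1/682035) - 4449038*1/4604955 = 760351201543/9660206830112860 - 4449038/4604955 = -8595025178392871396623/8896963548672473044260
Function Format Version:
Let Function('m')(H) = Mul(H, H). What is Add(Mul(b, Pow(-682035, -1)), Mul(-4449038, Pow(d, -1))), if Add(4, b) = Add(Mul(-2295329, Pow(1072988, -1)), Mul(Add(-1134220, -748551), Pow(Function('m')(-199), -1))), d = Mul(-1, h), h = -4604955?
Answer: Rational(-8595025178392871396623, 8896963548672473044260) ≈ -0.96606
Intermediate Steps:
Function('m')(H) = Pow(H, 2)
d = 4604955 (d = Mul(-1, -4604955) = 4604955)
b = Rational(-2281053604629, 42491397788) (b = Add(-4, Add(Mul(-2295329, Pow(1072988, -1)), Mul(Add(-1134220, -748551), Pow(Pow(-199, 2), -1)))) = Add(-4, Add(Mul(-2295329, Rational(1, 1072988)), Mul(-1882771, Pow(39601, -1)))) = Add(-4, Add(Rational(-2295329, 1072988), Mul(-1882771, Rational(1, 39601)))) = Add(-4, Add(Rational(-2295329, 1072988), Rational(-1882771, 39601))) = Add(-4, Rational(-2111088013477, 42491397788)) = Rational(-2281053604629, 42491397788) ≈ -53.683)
Add(Mul(b, Pow(-682035, -1)), Mul(-4449038, Pow(d, -1))) = Add(Mul(Rational(-2281053604629, 42491397788), Pow(-682035, -1)), Mul(-4449038, Pow(4604955, -1))) = Add(Mul(Rational(-2281053604629, 42491397788), Rational(-1, 682035)), Mul(-4449038, Rational(1, 4604955))) = Add(Rational(760351201543, 9660206830112860), Rational(-4449038, 4604955)) = Rational(-8595025178392871396623, 8896963548672473044260)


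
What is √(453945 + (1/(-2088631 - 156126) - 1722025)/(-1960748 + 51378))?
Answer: 2*√521198281937116956023230938490/2143035836545 ≈ 673.75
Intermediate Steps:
√(453945 + (1/(-2088631 - 156126) - 1722025)/(-1960748 + 51378)) = √(453945 + (1/(-2244757) - 1722025)/(-1909370)) = √(453945 + (-1/2244757 - 1722025)*(-1/1909370)) = √(453945 - 3865527672926/2244757*(-1/1909370)) = √(453945 + 1932763836463/2143035836545) = √(972822335584256488/2143035836545) = 2*√521198281937116956023230938490/2143035836545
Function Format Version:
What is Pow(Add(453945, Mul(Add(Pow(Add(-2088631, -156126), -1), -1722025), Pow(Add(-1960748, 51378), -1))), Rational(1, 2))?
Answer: Mul(Rational(2, 2143035836545), Pow(521198281937116956023230938490, Rational(1, 2))) ≈ 673.75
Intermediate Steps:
Pow(Add(453945, Mul(Add(Pow(Add(-2088631, -156126), -1), -1722025), Pow(Add(-1960748, 51378), -1))), Rational(1, 2)) = Pow(Add(453945, Mul(Add(Pow(-2244757, -1), -1722025), Pow(-1909370, -1))), Rational(1, 2)) = Pow(Add(453945, Mul(Add(Rational(-1, 2244757), -1722025), Rational(-1, 1909370))), Rational(1, 2)) = Pow(Add(453945, Mul(Rational(-3865527672926, 2244757), Rational(-1, 1909370))), Rational(1, 2)) = Pow(Add(453945, Rational(1932763836463, 2143035836545)), Rational(1, 2)) = Pow(Rational(972822335584256488, 2143035836545), Rational(1, 2)) = Mul(Rational(2, 2143035836545), Pow(521198281937116956023230938490, Rational(1, 2)))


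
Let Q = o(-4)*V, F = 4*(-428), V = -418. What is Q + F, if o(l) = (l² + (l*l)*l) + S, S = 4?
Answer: 16680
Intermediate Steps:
F = -1712
o(l) = 4 + l² + l³ (o(l) = (l² + (l*l)*l) + 4 = (l² + l²*l) + 4 = (l² + l³) + 4 = 4 + l² + l³)
Q = 18392 (Q = (4 + (-4)² + (-4)³)*(-418) = (4 + 16 - 64)*(-418) = -44*(-418) = 18392)
Q + F = 18392 - 1712 = 16680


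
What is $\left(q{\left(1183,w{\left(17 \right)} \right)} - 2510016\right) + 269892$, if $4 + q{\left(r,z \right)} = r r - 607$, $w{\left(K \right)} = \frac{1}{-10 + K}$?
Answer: $-841246$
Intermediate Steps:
$q{\left(r,z \right)} = -611 + r^{2}$ ($q{\left(r,z \right)} = -4 + \left(r r - 607\right) = -4 + \left(r^{2} - 607\right) = -4 + \left(-607 + r^{2}\right) = -611 + r^{2}$)
$\left(q{\left(1183,w{\left(17 \right)} \right)} - 2510016\right) + 269892 = \left(\left(-611 + 1183^{2}\right) - 2510016\right) + 269892 = \left(\left(-611 + 1399489\right) - 2510016\right) + 269892 = \left(1398878 - 2510016\right) + 269892 = -1111138 + 269892 = -841246$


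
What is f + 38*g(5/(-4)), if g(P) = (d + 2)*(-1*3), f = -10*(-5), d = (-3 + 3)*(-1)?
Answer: -178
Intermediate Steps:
d = 0 (d = 0*(-1) = 0)
f = 50
g(P) = -6 (g(P) = (0 + 2)*(-1*3) = 2*(-3) = -6)
f + 38*g(5/(-4)) = 50 + 38*(-6) = 50 - 228 = -178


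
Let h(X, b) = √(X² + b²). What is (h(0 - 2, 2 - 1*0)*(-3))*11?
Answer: -66*√2 ≈ -93.338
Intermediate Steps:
(h(0 - 2, 2 - 1*0)*(-3))*11 = (√((0 - 2)² + (2 - 1*0)²)*(-3))*11 = (√((-2)² + (2 + 0)²)*(-3))*11 = (√(4 + 2²)*(-3))*11 = (√(4 + 4)*(-3))*11 = (√8*(-3))*11 = ((2*√2)*(-3))*11 = -6*√2*11 = -66*√2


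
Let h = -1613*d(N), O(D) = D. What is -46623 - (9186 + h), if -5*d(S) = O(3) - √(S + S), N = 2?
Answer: -280658/5 ≈ -56132.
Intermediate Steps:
d(S) = -⅗ + √2*√S/5 (d(S) = -(3 - √(S + S))/5 = -(3 - √(2*S))/5 = -(3 - √2*√S)/5 = -⅗ + √2*√S/5)
h = 1613/5 (h = -1613*(-⅗ + √2*√2/5) = -1613*(-⅗ + ⅖) = -1613*(-⅕) = 1613/5 ≈ 322.60)
-46623 - (9186 + h) = -46623 - (9186 + 1613/5) = -46623 - 1*47543/5 = -46623 - 47543/5 = -280658/5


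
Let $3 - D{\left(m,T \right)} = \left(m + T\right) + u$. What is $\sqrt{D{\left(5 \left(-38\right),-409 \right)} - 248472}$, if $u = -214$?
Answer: $2 i \sqrt{61914} \approx 497.65 i$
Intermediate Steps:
$D{\left(m,T \right)} = 217 - T - m$ ($D{\left(m,T \right)} = 3 - \left(\left(m + T\right) - 214\right) = 3 - \left(\left(T + m\right) - 214\right) = 3 - \left(-214 + T + m\right) = 217 - T - m$)
$\sqrt{D{\left(5 \left(-38\right),-409 \right)} - 248472} = \sqrt{\left(217 - -409 - 5 \left(-38\right)\right) - 248472} = \sqrt{\left(217 + 409 - -190\right) - 248472} = \sqrt{\left(217 + 409 + 190\right) - 248472} = \sqrt{816 - 248472} = \sqrt{-247656} = 2 i \sqrt{61914}$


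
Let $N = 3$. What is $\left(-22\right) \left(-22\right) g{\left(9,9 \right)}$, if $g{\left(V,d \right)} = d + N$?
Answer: $5808$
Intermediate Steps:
$g{\left(V,d \right)} = 3 + d$ ($g{\left(V,d \right)} = d + 3 = 3 + d$)
$\left(-22\right) \left(-22\right) g{\left(9,9 \right)} = \left(-22\right) \left(-22\right) \left(3 + 9\right) = 484 \cdot 12 = 5808$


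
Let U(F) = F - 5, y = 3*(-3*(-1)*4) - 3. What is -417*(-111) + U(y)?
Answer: 46315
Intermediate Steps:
y = 33 (y = 3*(3*4) - 3 = 3*12 - 3 = 36 - 3 = 33)
U(F) = -5 + F
-417*(-111) + U(y) = -417*(-111) + (-5 + 33) = 46287 + 28 = 46315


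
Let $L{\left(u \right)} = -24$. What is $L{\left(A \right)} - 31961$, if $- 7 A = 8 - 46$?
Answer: $-31985$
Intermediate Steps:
$A = \frac{38}{7}$ ($A = - \frac{8 - 46}{7} = \left(- \frac{1}{7}\right) \left(-38\right) = \frac{38}{7} \approx 5.4286$)
$L{\left(A \right)} - 31961 = -24 - 31961 = -31985$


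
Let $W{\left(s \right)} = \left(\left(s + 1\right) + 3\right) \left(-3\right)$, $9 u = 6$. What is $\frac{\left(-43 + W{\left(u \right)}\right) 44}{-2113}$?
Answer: $\frac{2508}{2113} \approx 1.1869$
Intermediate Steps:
$u = \frac{2}{3}$ ($u = \frac{1}{9} \cdot 6 = \frac{2}{3} \approx 0.66667$)
$W{\left(s \right)} = -12 - 3 s$ ($W{\left(s \right)} = \left(\left(1 + s\right) + 3\right) \left(-3\right) = \left(4 + s\right) \left(-3\right) = -12 - 3 s$)
$\frac{\left(-43 + W{\left(u \right)}\right) 44}{-2113} = \frac{\left(-43 - 14\right) 44}{-2113} = \left(-43 - 14\right) 44 \left(- \frac{1}{2113}\right) = \left(-57\right) 44 \left(- \frac{1}{2113}\right) = \left(-2508\right) \left(- \frac{1}{2113}\right) = \frac{2508}{2113}$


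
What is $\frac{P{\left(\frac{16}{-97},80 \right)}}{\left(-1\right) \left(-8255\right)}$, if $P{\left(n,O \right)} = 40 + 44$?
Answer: $\frac{84}{8255} \approx 0.010176$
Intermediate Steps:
$P{\left(n,O \right)} = 84$
$\frac{P{\left(\frac{16}{-97},80 \right)}}{\left(-1\right) \left(-8255\right)} = \frac{84}{\left(-1\right) \left(-8255\right)} = \frac{84}{8255}$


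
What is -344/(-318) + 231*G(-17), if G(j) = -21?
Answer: -771137/159 ≈ -4849.9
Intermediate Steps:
-344/(-318) + 231*G(-17) = -344/(-318) + 231*(-21) = -344*(-1/318) - 4851 = 172/159 - 4851 = -771137/159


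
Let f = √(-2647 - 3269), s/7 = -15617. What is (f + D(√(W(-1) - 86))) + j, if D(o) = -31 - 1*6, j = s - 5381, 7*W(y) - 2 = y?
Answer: -114737 + 2*I*√1479 ≈ -1.1474e+5 + 76.916*I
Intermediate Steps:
s = -109319 (s = 7*(-15617) = -109319)
W(y) = 2/7 + y/7
j = -114700 (j = -109319 - 5381 = -114700)
f = 2*I*√1479 (f = √(-5916) = 2*I*√1479 ≈ 76.916*I)
D(o) = -37 (D(o) = -31 - 6 = -37)
(f + D(√(W(-1) - 86))) + j = (2*I*√1479 - 37) - 114700 = (-37 + 2*I*√1479) - 114700 = -114737 + 2*I*√1479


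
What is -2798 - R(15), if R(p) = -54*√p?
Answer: -2798 + 54*√15 ≈ -2588.9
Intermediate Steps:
-2798 - R(15) = -2798 - (-54)*√15 = -2798 + 54*√15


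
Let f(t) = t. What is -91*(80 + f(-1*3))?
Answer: -7007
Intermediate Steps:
-91*(80 + f(-1*3)) = -91*(80 - 1*3) = -91*(80 - 3) = -91*77 = -7007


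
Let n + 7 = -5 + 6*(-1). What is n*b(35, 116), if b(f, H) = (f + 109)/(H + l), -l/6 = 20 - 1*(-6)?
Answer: 324/5 ≈ 64.800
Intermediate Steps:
l = -156 (l = -6*(20 - 1*(-6)) = -6*(20 + 6) = -6*26 = -156)
b(f, H) = (109 + f)/(-156 + H) (b(f, H) = (f + 109)/(H - 156) = (109 + f)/(-156 + H))
n = -18 (n = -7 + (-5 + 6*(-1)) = -7 + (-5 - 6) = -7 - 11 = -18)
n*b(35, 116) = -18*(109 + 35)/(-156 + 116) = -18*144/(-40) = -(-9)*144/20 = -18*(-18/5) = 324/5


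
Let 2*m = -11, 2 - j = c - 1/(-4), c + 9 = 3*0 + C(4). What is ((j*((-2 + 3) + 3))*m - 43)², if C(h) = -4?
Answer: 540225/4 ≈ 1.3506e+5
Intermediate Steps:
c = -13 (c = -9 + (3*0 - 4) = -9 + (0 - 4) = -9 - 4 = -13)
j = 59/4 (j = 2 - (-13 - 1/(-4)) = 2 - (-13 - 1*(-¼)) = 2 - (-13 + ¼) = 2 - 1*(-51/4) = 2 + 51/4 = 59/4 ≈ 14.750)
m = -11/2 (m = (½)*(-11) = -11/2 ≈ -5.5000)
((j*((-2 + 3) + 3))*m - 43)² = ((59*((-2 + 3) + 3)/4)*(-11/2) - 43)² = ((59*(1 + 3)/4)*(-11/2) - 43)² = (((59/4)*4)*(-11/2) - 43)² = (59*(-11/2) - 43)² = (-649/2 - 43)² = (-735/2)² = 540225/4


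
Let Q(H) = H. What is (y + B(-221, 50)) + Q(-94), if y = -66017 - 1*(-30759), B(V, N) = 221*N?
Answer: -24302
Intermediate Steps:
y = -35258 (y = -66017 + 30759 = -35258)
(y + B(-221, 50)) + Q(-94) = (-35258 + 221*50) - 94 = (-35258 + 11050) - 94 = -24208 - 94 = -24302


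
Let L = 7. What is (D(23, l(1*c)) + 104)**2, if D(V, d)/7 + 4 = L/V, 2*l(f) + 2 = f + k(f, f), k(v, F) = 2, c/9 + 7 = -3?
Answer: 3229209/529 ≈ 6104.4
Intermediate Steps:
c = -90 (c = -63 + 9*(-3) = -63 - 27 = -90)
l(f) = f/2 (l(f) = -1 + (f + 2)/2 = -1 + (2 + f)/2 = -1 + (1 + f/2) = f/2)
D(V, d) = -28 + 49/V (D(V, d) = -28 + 7*(7/V) = -28 + 49/V)
(D(23, l(1*c)) + 104)**2 = ((-28 + 49/23) + 104)**2 = (-595/23 + 104)**2 = (1797/23)**2 = 3229209/529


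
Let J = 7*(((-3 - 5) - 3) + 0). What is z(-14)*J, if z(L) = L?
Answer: 1078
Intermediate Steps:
J = -77 (J = 7*((-8 - 3) + 0) = 7*(-11 + 0) = 7*(-11) = -77)
z(-14)*J = -14*(-77) = 1078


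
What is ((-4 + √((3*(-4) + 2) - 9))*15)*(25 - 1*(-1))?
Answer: -1560 + 390*I*√19 ≈ -1560.0 + 1700.0*I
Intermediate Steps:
((-4 + √((3*(-4) + 2) - 9))*15)*(25 - 1*(-1)) = ((-4 + √((-12 + 2) - 9))*15)*(25 + 1) = ((-4 + √(-10 - 9))*15)*26 = ((-4 + √(-19))*15)*26 = ((-4 + I*√19)*15)*26 = (-60 + 15*I*√19)*26 = -1560 + 390*I*√19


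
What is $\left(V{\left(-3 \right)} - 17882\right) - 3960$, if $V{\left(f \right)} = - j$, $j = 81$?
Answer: $-21923$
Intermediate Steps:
$V{\left(f \right)} = -81$ ($V{\left(f \right)} = \left(-1\right) 81 = -81$)
$\left(V{\left(-3 \right)} - 17882\right) - 3960 = \left(-81 - 17882\right) - 3960 = -17963 - 3960 = -21923$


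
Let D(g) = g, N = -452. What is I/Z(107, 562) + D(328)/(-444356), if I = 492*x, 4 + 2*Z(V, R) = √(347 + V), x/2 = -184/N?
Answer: 6703766910/916373161 + 15088*√454/8249 ≈ 46.288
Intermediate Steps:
x = 92/113 (x = 2*(-184/(-452)) = 2*(-184*(-1/452)) = 2*(46/113) = 92/113 ≈ 0.81416)
Z(V, R) = -2 + √(347 + V)/2
I = 45264/113 (I = 492*(92/113) = 45264/113 ≈ 400.57)
I/Z(107, 562) + D(328)/(-444356) = 45264/(113*(-2 + √(347 + 107)/2)) + 328/(-444356) = 45264/(113*(-2 + √454/2)) + 328*(-1/444356) = 45264/(113*(-2 + √454/2)) - 82/111089 = -82/111089 + 45264/(113*(-2 + √454/2))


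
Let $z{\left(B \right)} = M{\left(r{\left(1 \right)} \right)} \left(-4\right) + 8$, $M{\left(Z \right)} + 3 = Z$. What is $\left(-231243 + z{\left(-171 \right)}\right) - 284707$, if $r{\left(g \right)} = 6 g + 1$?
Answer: $-515958$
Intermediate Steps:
$r{\left(g \right)} = 1 + 6 g$
$M{\left(Z \right)} = -3 + Z$
$z{\left(B \right)} = -8$ ($z{\left(B \right)} = \left(-3 + \left(1 + 6 \cdot 1\right)\right) \left(-4\right) + 8 = \left(-3 + \left(1 + 6\right)\right) \left(-4\right) + 8 = \left(-3 + 7\right) \left(-4\right) + 8 = 4 \left(-4\right) + 8 = -16 + 8 = -8$)
$\left(-231243 + z{\left(-171 \right)}\right) - 284707 = \left(-231243 - 8\right) - 284707 = -231251 - 284707 = -515958$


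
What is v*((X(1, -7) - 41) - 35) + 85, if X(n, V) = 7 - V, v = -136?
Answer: 8517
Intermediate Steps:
v*((X(1, -7) - 41) - 35) + 85 = -136*(((7 - 1*(-7)) - 41) - 35) + 85 = -136*(((7 + 7) - 41) - 35) + 85 = -136*((14 - 41) - 35) + 85 = -136*(-27 - 35) + 85 = -136*(-62) + 85 = 8432 + 85 = 8517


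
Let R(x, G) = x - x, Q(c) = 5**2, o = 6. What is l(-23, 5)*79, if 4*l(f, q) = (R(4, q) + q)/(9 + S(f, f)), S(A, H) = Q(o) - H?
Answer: 395/228 ≈ 1.7325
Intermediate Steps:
Q(c) = 25
R(x, G) = 0
S(A, H) = 25 - H
l(f, q) = q/(4*(34 - f)) (l(f, q) = ((0 + q)/(9 + (25 - f)))/4 = (q/(34 - f))/4 = q/(4*(34 - f)))
l(-23, 5)*79 = -1*5/(-136 + 4*(-23))*79 = -1*5/(-136 - 92)*79 = -1*5/(-228)*79 = -1*5*(-1/228)*79 = (5/228)*79 = 395/228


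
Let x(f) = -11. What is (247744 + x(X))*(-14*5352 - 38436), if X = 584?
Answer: -28084003812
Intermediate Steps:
(247744 + x(X))*(-14*5352 - 38436) = (247744 - 11)*(-14*5352 - 38436) = 247733*(-74928 - 38436) = 247733*(-113364) = -28084003812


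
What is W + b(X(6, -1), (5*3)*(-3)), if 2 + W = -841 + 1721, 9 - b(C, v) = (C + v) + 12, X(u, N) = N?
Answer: 921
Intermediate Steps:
b(C, v) = -3 - C - v (b(C, v) = 9 - ((C + v) + 12) = 9 - (12 + C + v) = 9 + (-12 - C - v) = -3 - C - v)
W = 878 (W = -2 + (-841 + 1721) = -2 + 880 = 878)
W + b(X(6, -1), (5*3)*(-3)) = 878 + (-3 - 1*(-1) - 5*3*(-3)) = 878 + (-3 + 1 - 15*(-3)) = 878 + (-3 + 1 - 1*(-45)) = 878 + (-3 + 1 + 45) = 878 + 43 = 921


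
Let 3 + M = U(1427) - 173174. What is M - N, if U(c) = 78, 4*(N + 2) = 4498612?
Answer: -1297750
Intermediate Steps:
N = 1124651 (N = -2 + (¼)*4498612 = -2 + 1124653 = 1124651)
M = -173099 (M = -3 + (78 - 173174) = -3 - 173096 = -173099)
M - N = -173099 - 1*1124651 = -173099 - 1124651 = -1297750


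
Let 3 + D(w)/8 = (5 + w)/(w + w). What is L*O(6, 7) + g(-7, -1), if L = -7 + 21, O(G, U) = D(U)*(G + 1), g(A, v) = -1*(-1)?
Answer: -1679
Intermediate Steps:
D(w) = -24 + 4*(5 + w)/w (D(w) = -24 + 8*((5 + w)/(w + w)) = -24 + 8*((5 + w)/((2*w))) = -24 + 8*((5 + w)*(1/(2*w))) = -24 + 8*((5 + w)/(2*w)) = -24 + 4*(5 + w)/w)
g(A, v) = 1
O(G, U) = (1 + G)*(-20 + 20/U) (O(G, U) = (-20 + 20/U)*(G + 1) = (-20 + 20/U)*(1 + G) = (1 + G)*(-20 + 20/U))
L = 14
L*O(6, 7) + g(-7, -1) = 14*(-20*(1 + 6)*(-1 + 7)/7) + 1 = 14*(-20*⅐*7*6) + 1 = 14*(-120) + 1 = -1680 + 1 = -1679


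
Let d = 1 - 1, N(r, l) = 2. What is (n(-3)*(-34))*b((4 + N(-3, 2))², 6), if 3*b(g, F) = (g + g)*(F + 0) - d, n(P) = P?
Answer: 14688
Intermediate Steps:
d = 0
b(g, F) = 2*F*g/3 (b(g, F) = ((g + g)*(F + 0) - 1*0)/3 = ((2*g)*F + 0)/3 = (2*F*g + 0)/3 = (2*F*g)/3 = 2*F*g/3)
(n(-3)*(-34))*b((4 + N(-3, 2))², 6) = (-3*(-34))*((⅔)*6*(4 + 2)²) = 102*((⅔)*6*6²) = 102*((⅔)*6*36) = 102*144 = 14688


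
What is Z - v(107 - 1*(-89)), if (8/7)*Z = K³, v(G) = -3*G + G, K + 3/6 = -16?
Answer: -226471/64 ≈ -3538.6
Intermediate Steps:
K = -33/2 (K = -½ - 16 = -33/2 ≈ -16.500)
v(G) = -2*G
Z = -251559/64 (Z = 7*(-33/2)³/8 = (7/8)*(-35937/8) = -251559/64 ≈ -3930.6)
Z - v(107 - 1*(-89)) = -251559/64 - (-2)*(107 - 1*(-89)) = -251559/64 - (-2)*(107 + 89) = -251559/64 - (-2)*196 = -251559/64 - 1*(-392) = -251559/64 + 392 = -226471/64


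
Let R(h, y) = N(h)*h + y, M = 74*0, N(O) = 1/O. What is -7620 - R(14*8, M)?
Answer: -7621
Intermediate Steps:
M = 0
R(h, y) = 1 + y (R(h, y) = h/h + y = 1 + y)
-7620 - R(14*8, M) = -7620 - (1 + 0) = -7620 - 1*1 = -7620 - 1 = -7621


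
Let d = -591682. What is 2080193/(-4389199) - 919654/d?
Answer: 1402865831260/1298505021359 ≈ 1.0804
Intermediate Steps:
2080193/(-4389199) - 919654/d = 2080193/(-4389199) - 919654/(-591682) = 2080193*(-1/4389199) - 919654*(-1/591682) = -2080193/4389199 + 459827/295841 = 1402865831260/1298505021359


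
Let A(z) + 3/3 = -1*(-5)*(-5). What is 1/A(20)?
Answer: -1/26 ≈ -0.038462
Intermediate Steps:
A(z) = -26 (A(z) = -1 - 1*(-5)*(-5) = -1 + 5*(-5) = -1 - 25 = -26)
1/A(20) = 1/(-26) = -1/26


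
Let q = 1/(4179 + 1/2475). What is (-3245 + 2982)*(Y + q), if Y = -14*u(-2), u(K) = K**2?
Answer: 152331436003/10343026 ≈ 14728.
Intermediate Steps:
q = 2475/10343026 (q = 1/(4179 + 1/2475) = 1/(10343026/2475) = 2475/10343026 ≈ 0.00023929)
Y = -56 (Y = -14*(-2)**2 = -14*4 = -56)
(-3245 + 2982)*(Y + q) = (-3245 + 2982)*(-56 + 2475/10343026) = -263*(-579206981/10343026) = 152331436003/10343026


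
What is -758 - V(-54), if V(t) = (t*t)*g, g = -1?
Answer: 2158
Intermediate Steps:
V(t) = -t² (V(t) = (t*t)*(-1) = t²*(-1) = -t²)
-758 - V(-54) = -758 - (-1)*(-54)² = -758 - (-1)*2916 = -758 - 1*(-2916) = -758 + 2916 = 2158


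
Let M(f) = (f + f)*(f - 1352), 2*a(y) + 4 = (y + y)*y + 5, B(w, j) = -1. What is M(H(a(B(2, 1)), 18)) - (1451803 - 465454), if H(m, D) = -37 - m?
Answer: -1758561/2 ≈ -8.7928e+5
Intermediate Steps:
a(y) = ½ + y² (a(y) = -2 + ((y + y)*y + 5)/2 = -2 + ((2*y)*y + 5)/2 = -2 + (2*y² + 5)/2 = -2 + (5 + 2*y²)/2 = -2 + (5/2 + y²) = ½ + y²)
M(f) = 2*f*(-1352 + f) (M(f) = (2*f)*(-1352 + f) = 2*f*(-1352 + f))
M(H(a(B(2, 1)), 18)) - (1451803 - 465454) = 2*(-37 - (½ + (-1)²))*(-1352 + (-37 - (½ + (-1)²))) - (1451803 - 465454) = 2*(-37 - (½ + 1))*(-1352 + (-37 - (½ + 1))) - 1*986349 = 2*(-37 - 1*3/2)*(-1352 + (-37 - 1*3/2)) - 986349 = 2*(-37 - 3/2)*(-1352 + (-37 - 3/2)) - 986349 = 2*(-77/2)*(-1352 - 77/2) - 986349 = 2*(-77/2)*(-2781/2) - 986349 = 214137/2 - 986349 = -1758561/2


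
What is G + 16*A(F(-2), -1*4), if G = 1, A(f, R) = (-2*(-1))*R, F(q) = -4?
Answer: -127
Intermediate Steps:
A(f, R) = 2*R
G + 16*A(F(-2), -1*4) = 1 + 16*(2*(-1*4)) = 1 + 16*(2*(-4)) = 1 + 16*(-8) = 1 - 128 = -127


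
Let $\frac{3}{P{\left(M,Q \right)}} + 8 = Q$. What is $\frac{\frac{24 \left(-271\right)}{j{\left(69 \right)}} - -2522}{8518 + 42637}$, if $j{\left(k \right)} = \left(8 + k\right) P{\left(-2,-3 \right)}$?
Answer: $\frac{19822}{358085} \approx 0.055356$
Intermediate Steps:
$P{\left(M,Q \right)} = \frac{3}{-8 + Q}$
$j{\left(k \right)} = - \frac{24}{11} - \frac{3 k}{11}$ ($j{\left(k \right)} = \left(8 + k\right) \frac{3}{-8 - 3} = \left(8 + k\right) \frac{3}{-11} = \left(8 + k\right) 3 \left(- \frac{1}{11}\right) = \left(8 + k\right) \left(- \frac{3}{11}\right) = - \frac{24}{11} - \frac{3 k}{11}$)
$\frac{\frac{24 \left(-271\right)}{j{\left(69 \right)}} - -2522}{8518 + 42637} = \frac{\frac{24 \left(-271\right)}{- \frac{24}{11} - \frac{207}{11}} - -2522}{8518 + 42637} = \frac{- \frac{6504}{- \frac{24}{11} - \frac{207}{11}} + 2522}{51155} = \left(- \frac{6504}{-21} + 2522\right) \frac{1}{51155} = \left(\left(-6504\right) \left(- \frac{1}{21}\right) + 2522\right) \frac{1}{51155} = \left(\frac{2168}{7} + 2522\right) \frac{1}{51155} = \frac{19822}{7} \cdot \frac{1}{51155} = \frac{19822}{358085}$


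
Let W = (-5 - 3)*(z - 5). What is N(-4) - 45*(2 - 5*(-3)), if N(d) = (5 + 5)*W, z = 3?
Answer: -605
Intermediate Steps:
W = 16 (W = (-5 - 3)*(3 - 5) = -8*(-2) = 16)
N(d) = 160 (N(d) = (5 + 5)*16 = 10*16 = 160)
N(-4) - 45*(2 - 5*(-3)) = 160 - 45*(2 - 5*(-3)) = 160 - 45*(2 + 15) = 160 - 45*17 = 160 - 765 = -605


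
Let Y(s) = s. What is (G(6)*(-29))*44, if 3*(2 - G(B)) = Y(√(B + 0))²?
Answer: 0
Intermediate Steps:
G(B) = 2 - B/3
(G(6)*(-29))*44 = ((2 - ⅓*6)*(-29))*44 = ((2 - 2)*(-29))*44 = (0*(-29))*44 = 0*44 = 0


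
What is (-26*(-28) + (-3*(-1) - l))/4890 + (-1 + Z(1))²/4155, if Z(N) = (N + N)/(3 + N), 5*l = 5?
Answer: 134861/903020 ≈ 0.14934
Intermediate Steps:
l = 1 (l = (⅕)*5 = 1)
Z(N) = 2*N/(3 + N) (Z(N) = (2*N)/(3 + N) = 2*N/(3 + N))
(-26*(-28) + (-3*(-1) - l))/4890 + (-1 + Z(1))²/4155 = (-26*(-28) + (-3*(-1) - 1*1))/4890 + (-1 + 2*1/(3 + 1))²/4155 = (728 + (3 - 1))*(1/4890) + (-1 + 2*1/4)²*(1/4155) = (728 + 2)*(1/4890) + (-1 + 2*1*(¼))²*(1/4155) = 730*(1/4890) + (-1 + ½)²*(1/4155) = 73/489 + (-½)²*(1/4155) = 73/489 + (¼)*(1/4155) = 73/489 + 1/16620 = 134861/903020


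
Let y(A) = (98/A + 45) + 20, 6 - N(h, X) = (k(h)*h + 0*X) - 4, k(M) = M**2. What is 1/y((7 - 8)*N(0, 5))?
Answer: 5/276 ≈ 0.018116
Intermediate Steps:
N(h, X) = 10 - h**3 (N(h, X) = 6 - ((h**2*h + 0*X) - 4) = 6 - ((h**3 + 0) - 4) = 6 - (h**3 - 4) = 6 - (-4 + h**3) = 6 + (4 - h**3) = 10 - h**3)
y(A) = 65 + 98/A (y(A) = (45 + 98/A) + 20 = 65 + 98/A)
1/y((7 - 8)*N(0, 5)) = 1/(65 + 98/(((7 - 8)*(10 - 1*0**3)))) = 1/(65 + 98/((-(10 - 1*0)))) = 1/(65 + 98/((-(10 + 0)))) = 1/(65 + 98/((-1*10))) = 1/(65 + 98/(-10)) = 1/(65 + 98*(-1/10)) = 1/(65 - 49/5) = 1/(276/5) = 5/276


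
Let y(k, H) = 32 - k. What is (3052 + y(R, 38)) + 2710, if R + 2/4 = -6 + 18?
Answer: 11565/2 ≈ 5782.5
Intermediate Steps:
R = 23/2 (R = -½ + (-6 + 18) = -½ + 12 = 23/2 ≈ 11.500)
(3052 + y(R, 38)) + 2710 = (3052 + (32 - 1*23/2)) + 2710 = (3052 + (32 - 23/2)) + 2710 = (3052 + 41/2) + 2710 = 6145/2 + 2710 = 11565/2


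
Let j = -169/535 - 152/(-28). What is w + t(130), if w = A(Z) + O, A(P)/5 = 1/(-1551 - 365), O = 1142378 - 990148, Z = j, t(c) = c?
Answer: 291921755/1916 ≈ 1.5236e+5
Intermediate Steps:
j = 19147/3745 (j = -169*1/535 - 152*(-1/28) = -169/535 + 38/7 = 19147/3745 ≈ 5.1127)
Z = 19147/3745 ≈ 5.1127
O = 152230
A(P) = -5/1916 (A(P) = 5/(-1551 - 365) = 5/(-1916) = 5*(-1/1916) = -5/1916)
w = 291672675/1916 (w = -5/1916 + 152230 = 291672675/1916 ≈ 1.5223e+5)
w + t(130) = 291672675/1916 + 130 = 291921755/1916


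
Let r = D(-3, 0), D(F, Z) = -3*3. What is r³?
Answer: -729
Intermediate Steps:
D(F, Z) = -9
r = -9
r³ = (-9)³ = -729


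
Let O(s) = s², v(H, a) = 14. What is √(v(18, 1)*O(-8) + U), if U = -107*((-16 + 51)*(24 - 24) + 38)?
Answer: I*√3170 ≈ 56.303*I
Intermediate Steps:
U = -4066 (U = -107*(35*0 + 38) = -107*(0 + 38) = -107*38 = -4066)
√(v(18, 1)*O(-8) + U) = √(14*(-8)² - 4066) = √(14*64 - 4066) = √(896 - 4066) = √(-3170) = I*√3170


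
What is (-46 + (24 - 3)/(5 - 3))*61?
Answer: -4331/2 ≈ -2165.5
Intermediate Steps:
(-46 + (24 - 3)/(5 - 3))*61 = (-46 + 21/2)*61 = -71/2*61 = -4331/2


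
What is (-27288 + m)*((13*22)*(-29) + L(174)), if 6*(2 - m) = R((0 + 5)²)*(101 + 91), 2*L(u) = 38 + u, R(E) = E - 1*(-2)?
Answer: 230492200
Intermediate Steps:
R(E) = 2 + E (R(E) = E + 2 = 2 + E)
L(u) = 19 + u/2 (L(u) = (38 + u)/2 = 19 + u/2)
m = -862 (m = 2 - (2 + (0 + 5)²)*(101 + 91)/6 = 2 - (2 + 5²)*192/6 = 2 - (2 + 25)*192/6 = 2 - 9*192/2 = 2 - ⅙*5184 = 2 - 864 = -862)
(-27288 + m)*((13*22)*(-29) + L(174)) = (-27288 - 862)*((13*22)*(-29) + (19 + (½)*174)) = -28150*(286*(-29) + (19 + 87)) = -28150*(-8294 + 106) = -28150*(-8188) = 230492200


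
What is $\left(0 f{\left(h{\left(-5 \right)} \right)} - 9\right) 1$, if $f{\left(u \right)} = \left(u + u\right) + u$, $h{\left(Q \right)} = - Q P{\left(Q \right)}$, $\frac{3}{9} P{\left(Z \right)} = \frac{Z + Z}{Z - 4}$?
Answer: $-9$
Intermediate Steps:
$P{\left(Z \right)} = \frac{6 Z}{-4 + Z}$ ($P{\left(Z \right)} = 3 \frac{Z + Z}{Z - 4} = 3 \frac{2 Z}{-4 + Z} = \frac{6 Z}{-4 + Z}$)
$h{\left(Q \right)} = - \frac{6 Q^{2}}{-4 + Q}$ ($h{\left(Q \right)} = - Q \frac{6 Q}{-4 + Q} = - \frac{6 Q^{2}}{-4 + Q}$)
$f{\left(u \right)} = 3 u$ ($f{\left(u \right)} = 2 u + u = 3 u$)
$\left(0 f{\left(h{\left(-5 \right)} \right)} - 9\right) 1 = \left(0 \cdot 3 \left(- \frac{6 \left(-5\right)^{2}}{-4 - 5}\right) - 9\right) 1 = \left(0 \cdot 3 \left(\left(-6\right) 25 \frac{1}{-9}\right) - 9\right) 1 = \left(0 \cdot 3 \left(\left(-6\right) 25 \left(- \frac{1}{9}\right)\right) - 9\right) 1 = \left(0 \cdot 3 \cdot \frac{50}{3} - 9\right) 1 = \left(0 \cdot 50 - 9\right) 1 = \left(0 - 9\right) 1 = \left(-9\right) 1 = -9$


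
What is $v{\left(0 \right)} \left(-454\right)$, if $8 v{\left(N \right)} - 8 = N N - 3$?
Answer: $- \frac{1135}{4} \approx -283.75$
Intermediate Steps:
$v{\left(N \right)} = \frac{5}{8} + \frac{N^{2}}{8}$ ($v{\left(N \right)} = 1 + \frac{N N - 3}{8} = 1 + \frac{N^{2} - 3}{8} = 1 + \frac{-3 + N^{2}}{8} = 1 + \left(- \frac{3}{8} + \frac{N^{2}}{8}\right) = \frac{5}{8} + \frac{N^{2}}{8}$)
$v{\left(0 \right)} \left(-454\right) = \left(\frac{5}{8} + \frac{0^{2}}{8}\right) \left(-454\right) = \left(\frac{5}{8} + \frac{1}{8} \cdot 0\right) \left(-454\right) = \left(\frac{5}{8} + 0\right) \left(-454\right) = \frac{5}{8} \left(-454\right) = - \frac{1135}{4}$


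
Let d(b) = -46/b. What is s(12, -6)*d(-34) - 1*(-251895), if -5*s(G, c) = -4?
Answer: 21411167/85 ≈ 2.5190e+5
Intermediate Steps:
s(G, c) = 4/5 (s(G, c) = -1/5*(-4) = 4/5)
s(12, -6)*d(-34) - 1*(-251895) = 4*(-46/(-34))/5 - 1*(-251895) = 4*(-46*(-1/34))/5 + 251895 = (4/5)*(23/17) + 251895 = 92/85 + 251895 = 21411167/85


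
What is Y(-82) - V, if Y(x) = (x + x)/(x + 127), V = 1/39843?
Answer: -242011/66405 ≈ -3.6445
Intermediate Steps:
V = 1/39843 ≈ 2.5099e-5
Y(x) = 2*x/(127 + x) (Y(x) = (2*x)/(127 + x) = 2*x/(127 + x))
Y(-82) - V = 2*(-82)/(127 - 82) - 1*1/39843 = 2*(-82)/45 - 1/39843 = 2*(-82)*(1/45) - 1/39843 = -164/45 - 1/39843 = -242011/66405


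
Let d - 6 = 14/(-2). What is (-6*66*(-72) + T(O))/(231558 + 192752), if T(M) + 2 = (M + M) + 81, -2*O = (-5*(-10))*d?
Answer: 28641/424310 ≈ 0.067500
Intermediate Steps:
d = -1 (d = 6 + 14/(-2) = 6 + 14*(-½) = 6 - 7 = -1)
O = 25 (O = -(-5*(-10))*(-1)/2 = -25*(-1) = -½*(-50) = 25)
T(M) = 79 + 2*M (T(M) = -2 + ((M + M) + 81) = -2 + (2*M + 81) = -2 + (81 + 2*M) = 79 + 2*M)
(-6*66*(-72) + T(O))/(231558 + 192752) = (-6*66*(-72) + (79 + 2*25))/(231558 + 192752) = (-396*(-72) + (79 + 50))/424310 = (28512 + 129)*(1/424310) = 28641*(1/424310) = 28641/424310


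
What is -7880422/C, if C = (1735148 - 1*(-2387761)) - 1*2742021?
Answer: -3940211/690444 ≈ -5.7068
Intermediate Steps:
C = 1380888 (C = (1735148 + 2387761) - 2742021 = 4122909 - 2742021 = 1380888)
-7880422/C = -7880422/1380888 = -7880422*1/1380888 = -3940211/690444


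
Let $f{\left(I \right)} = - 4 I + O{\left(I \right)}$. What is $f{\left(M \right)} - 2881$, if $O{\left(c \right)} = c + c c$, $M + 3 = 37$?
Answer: $-1827$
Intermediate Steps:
$M = 34$ ($M = -3 + 37 = 34$)
$O{\left(c \right)} = c + c^{2}$
$f{\left(I \right)} = - 4 I + I \left(1 + I\right)$
$f{\left(M \right)} - 2881 = 34 \left(-3 + 34\right) - 2881 = 34 \cdot 31 - 2881 = 1054 - 2881 = -1827$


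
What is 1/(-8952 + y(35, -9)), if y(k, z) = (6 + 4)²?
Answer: -1/8852 ≈ -0.00011297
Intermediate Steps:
y(k, z) = 100 (y(k, z) = 10² = 100)
1/(-8952 + y(35, -9)) = 1/(-8952 + 100) = 1/(-8852) = -1/8852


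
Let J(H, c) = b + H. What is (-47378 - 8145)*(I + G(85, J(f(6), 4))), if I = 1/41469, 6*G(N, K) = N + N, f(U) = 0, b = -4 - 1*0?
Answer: -21745693996/13823 ≈ -1.5732e+6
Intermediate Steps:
b = -4 (b = -4 + 0 = -4)
J(H, c) = -4 + H
G(N, K) = N/3 (G(N, K) = (N + N)/6 = (2*N)/6 = N/3)
I = 1/41469 ≈ 2.4114e-5
(-47378 - 8145)*(I + G(85, J(f(6), 4))) = (-47378 - 8145)*(1/41469 + (1/3)*85) = -55523*(1/41469 + 85/3) = -55523*391652/13823 = -21745693996/13823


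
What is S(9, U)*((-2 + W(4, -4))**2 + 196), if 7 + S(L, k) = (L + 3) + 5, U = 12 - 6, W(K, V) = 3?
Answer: 1970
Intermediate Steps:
U = 6
S(L, k) = 1 + L (S(L, k) = -7 + ((L + 3) + 5) = -7 + ((3 + L) + 5) = -7 + (8 + L) = 1 + L)
S(9, U)*((-2 + W(4, -4))**2 + 196) = (1 + 9)*((-2 + 3)**2 + 196) = 10*(1**2 + 196) = 10*(1 + 196) = 10*197 = 1970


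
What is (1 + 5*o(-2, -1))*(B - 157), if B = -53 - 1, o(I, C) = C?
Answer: 844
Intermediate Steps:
B = -54
(1 + 5*o(-2, -1))*(B - 157) = (1 + 5*(-1))*(-54 - 157) = (1 - 5)*(-211) = -4*(-211) = 844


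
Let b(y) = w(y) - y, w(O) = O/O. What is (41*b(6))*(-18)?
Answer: 3690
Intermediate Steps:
w(O) = 1
b(y) = 1 - y
(41*b(6))*(-18) = (41*(1 - 1*6))*(-18) = (41*(1 - 6))*(-18) = (41*(-5))*(-18) = -205*(-18) = 3690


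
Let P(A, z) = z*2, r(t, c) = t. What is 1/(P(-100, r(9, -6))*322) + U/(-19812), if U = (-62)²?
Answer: -1855001/9569196 ≈ -0.19385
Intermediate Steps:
P(A, z) = 2*z
U = 3844
1/(P(-100, r(9, -6))*322) + U/(-19812) = 1/((2*9)*322) + 3844/(-19812) = (1/322)/18 + 3844*(-1/19812) = (1/18)*(1/322) - 961/4953 = 1/5796 - 961/4953 = -1855001/9569196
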